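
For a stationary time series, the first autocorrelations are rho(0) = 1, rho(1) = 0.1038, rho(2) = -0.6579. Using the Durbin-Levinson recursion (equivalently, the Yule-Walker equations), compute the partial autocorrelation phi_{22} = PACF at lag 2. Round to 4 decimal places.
\phi_{22} = -0.6760

The PACF at lag k is phi_{kk}, the last component of the solution
to the Yule-Walker system G_k phi = r_k where
  (G_k)_{ij} = rho(|i - j|), (r_k)_i = rho(i), i,j = 1..k.
Equivalently, Durbin-Levinson gives phi_{kk} iteratively:
  phi_{11} = rho(1)
  phi_{kk} = [rho(k) - sum_{j=1..k-1} phi_{k-1,j} rho(k-j)]
            / [1 - sum_{j=1..k-1} phi_{k-1,j} rho(j)],
  phi_{k,j} = phi_{k-1,j} - phi_{kk} phi_{k-1,k-j},  j = 1..k-1.
Step k = 1:
  phi_11 = rho(1) = 0.1038.
Step k = 2:
  phi_22 = [rho(2) - phi_11 rho(1)] / [1 - phi_11 rho(1)] = [-0.6579 - (0.1038)(0.1038)] / [1 - (0.1038)(0.1038)]
         = -0.66867444 / 0.98922556 = -0.676.
Therefore phi_{22} = -0.6760.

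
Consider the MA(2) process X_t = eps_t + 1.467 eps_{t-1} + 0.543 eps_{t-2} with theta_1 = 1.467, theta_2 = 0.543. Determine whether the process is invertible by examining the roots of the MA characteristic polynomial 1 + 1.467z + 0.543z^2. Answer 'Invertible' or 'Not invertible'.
\text{Invertible}

The MA(q) characteristic polynomial is P(z) = 1 + 1.467z + 0.543z^2.
Invertibility requires all roots to lie outside the unit circle, i.e. |z| > 1 for every root.
Set 1 + (1.467) z + (0.543) z^2 = 0, i.e. a z^2 + b z + c = 0 with a = 0.543, b = 1.467, c = 1.
Discriminant D = b^2 - 4ac = (1.467)^2 - 4*(0.543)*1 = 2.152089 - (2.172) = -0.019911.
D < 0, so the roots are the complex-conjugate pair z = (-b +/- i sqrt(-D)) / (2a) = -1.3508 +/- 0.1299i.
For a conjugate pair |z|^2 = z * conj(z) = (product of roots) = c/a = 1/(0.543) = 1.841621, so |z| = sqrt(1.841621) = 1.3571 for both roots.
Moduli of all roots: 1.3571, 1.3571.
All moduli strictly greater than 1? Yes.
Verdict: Invertible.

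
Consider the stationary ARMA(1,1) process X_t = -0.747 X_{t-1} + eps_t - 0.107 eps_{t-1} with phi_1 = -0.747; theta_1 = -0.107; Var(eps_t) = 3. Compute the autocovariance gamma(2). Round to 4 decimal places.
\gamma(2) = 4.6761

Multiply the model equation by X_{t-k} and take expectations. With theta_0 = psi_0 = 1 and psi_j the MA(infinity) weights, this gives
  gamma(k) - sum_i phi_i gamma(k-i) = c_k,
  c_k = sigma^2 * sum_{j=k..q} theta_j psi_{j-k}   (c_k = 0 for k > q),
using gamma(-m) = gamma(m).
psi-weights needed (psi_j = theta_j + sum_i phi_i psi_{j-i}):
  psi_1 = theta_1 + phi_1 = -0.107 + (-0.747) = -0.854
Right-hand sides:
  c_0 = sigma^2 (1 + theta_1 psi_1) = 3 * (1 + (-0.107)(-0.854)) = 3 * 1.091378 = 3.274134
  c_1 = sigma^2 theta_1 = 3 * (-0.107) = -0.321
  c_2 = 0
Equations for k = 0 and k = 1 (AR order 1):
  gamma(0) = phi_1 gamma(1) + c_0
  gamma(1) = phi_1 gamma(0) + c_1
Substituting the second into the first: gamma(0) (1 - phi_1^2) = c_0 + phi_1 c_1, so
  gamma(0) = (c_0 + phi_1 c_1) / (1 - phi_1^2) = (3.274134 + (-0.747)(-0.321)) / (1 - (-0.747)^2) = 3.513921 / 0.441991 = 7.950209.
  gamma(1) = phi_1 gamma(0) + c_1 = (-0.747)(7.950209) + (-0.321) = -6.259806.
For k = 2 (> q): gamma(2) = phi_1 gamma(1) = (-0.747)(-6.259806) = 4.676075.
Therefore gamma(2) = 4.6761 (to 4 decimal places).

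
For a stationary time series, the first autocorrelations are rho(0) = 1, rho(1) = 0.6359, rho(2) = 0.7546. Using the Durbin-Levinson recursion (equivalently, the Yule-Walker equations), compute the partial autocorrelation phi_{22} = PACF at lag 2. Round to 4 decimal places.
\phi_{22} = 0.5880

The PACF at lag k is phi_{kk}, the last component of the solution
to the Yule-Walker system G_k phi = r_k where
  (G_k)_{ij} = rho(|i - j|), (r_k)_i = rho(i), i,j = 1..k.
Equivalently, Durbin-Levinson gives phi_{kk} iteratively:
  phi_{11} = rho(1)
  phi_{kk} = [rho(k) - sum_{j=1..k-1} phi_{k-1,j} rho(k-j)]
            / [1 - sum_{j=1..k-1} phi_{k-1,j} rho(j)],
  phi_{k,j} = phi_{k-1,j} - phi_{kk} phi_{k-1,k-j},  j = 1..k-1.
Step k = 1:
  phi_11 = rho(1) = 0.6359.
Step k = 2:
  phi_22 = [rho(2) - phi_11 rho(1)] / [1 - phi_11 rho(1)] = [0.7546 - (0.6359)(0.6359)] / [1 - (0.6359)(0.6359)]
         = 0.35023119 / 0.59563119 = 0.588.
Therefore phi_{22} = 0.5880.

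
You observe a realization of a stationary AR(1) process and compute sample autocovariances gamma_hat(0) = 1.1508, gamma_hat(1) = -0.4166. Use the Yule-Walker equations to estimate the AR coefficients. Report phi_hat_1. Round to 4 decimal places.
\hat\phi_{1} = -0.3620

The Yule-Walker equations for an AR(p) process read, in matrix form,
  Gamma_p phi = r_p,   with   (Gamma_p)_{ij} = gamma(|i - j|),
                       (r_p)_i = gamma(i),   i,j = 1..p.
Substitute the sample gammas (Toeplitz matrix and right-hand side of size 1):
  Gamma_p = [[1.1508]]
  r_p     = [-0.4166]
With p = 1 this is the single equation gamma(0) phi_1 = gamma(1):
  phi_hat_1 = gamma(1) / gamma(0) = -0.4166 / 1.1508 = -0.3620.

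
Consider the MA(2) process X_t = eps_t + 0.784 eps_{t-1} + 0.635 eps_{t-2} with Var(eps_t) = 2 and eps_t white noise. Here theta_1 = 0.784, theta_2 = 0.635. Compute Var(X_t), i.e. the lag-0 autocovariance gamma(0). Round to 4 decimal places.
\gamma(0) = 4.0358

For an MA(q) process X_t = eps_t + sum_i theta_i eps_{t-i} with
Var(eps_t) = sigma^2, the variance is
  gamma(0) = sigma^2 * (1 + sum_i theta_i^2).
  sum_i theta_i^2 = (0.784)^2 + (0.635)^2 = 0.614656 + 0.403225 = 1.017881.
  gamma(0) = 2 * (1 + 1.017881) = 2 * 2.017881 = 4.035762, which rounds to 4.0358.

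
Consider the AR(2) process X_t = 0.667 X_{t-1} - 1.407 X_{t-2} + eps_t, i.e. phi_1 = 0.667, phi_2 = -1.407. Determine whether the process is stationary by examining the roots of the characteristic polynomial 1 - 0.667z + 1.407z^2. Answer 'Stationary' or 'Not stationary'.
\text{Not stationary}

The AR(p) characteristic polynomial is P(z) = 1 - 0.667z + 1.407z^2.
Stationarity requires all roots to lie outside the unit circle, i.e. |z| > 1 for every root.
Set 1 + (-0.667) z + (1.407) z^2 = 0, i.e. a z^2 + b z + c = 0 with a = 1.407, b = -0.667, c = 1.
Discriminant D = b^2 - 4ac = (-0.667)^2 - 4*(1.407)*1 = 0.444889 - (5.628) = -5.183111.
D < 0, so the roots are the complex-conjugate pair z = (-b +/- i sqrt(-D)) / (2a) = 0.237 +/- 0.809i.
For a conjugate pair |z|^2 = z * conj(z) = (product of roots) = c/a = 1/(1.407) = 0.710732, so |z| = sqrt(0.710732) = 0.843 for both roots.
Moduli of all roots: 0.8430, 0.8430.
All moduli strictly greater than 1? No.
Verdict: Not stationary.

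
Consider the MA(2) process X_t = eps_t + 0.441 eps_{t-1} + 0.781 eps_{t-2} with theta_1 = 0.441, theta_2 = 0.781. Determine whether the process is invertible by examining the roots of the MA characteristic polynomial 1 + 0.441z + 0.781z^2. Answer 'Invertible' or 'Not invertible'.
\text{Invertible}

The MA(q) characteristic polynomial is P(z) = 1 + 0.441z + 0.781z^2.
Invertibility requires all roots to lie outside the unit circle, i.e. |z| > 1 for every root.
Set 1 + (0.441) z + (0.781) z^2 = 0, i.e. a z^2 + b z + c = 0 with a = 0.781, b = 0.441, c = 1.
Discriminant D = b^2 - 4ac = (0.441)^2 - 4*(0.781)*1 = 0.194481 - (3.124) = -2.929519.
D < 0, so the roots are the complex-conjugate pair z = (-b +/- i sqrt(-D)) / (2a) = -0.2823 +/- 1.0958i.
For a conjugate pair |z|^2 = z * conj(z) = (product of roots) = c/a = 1/(0.781) = 1.28041, so |z| = sqrt(1.28041) = 1.1316 for both roots.
Moduli of all roots: 1.1316, 1.1316.
All moduli strictly greater than 1? Yes.
Verdict: Invertible.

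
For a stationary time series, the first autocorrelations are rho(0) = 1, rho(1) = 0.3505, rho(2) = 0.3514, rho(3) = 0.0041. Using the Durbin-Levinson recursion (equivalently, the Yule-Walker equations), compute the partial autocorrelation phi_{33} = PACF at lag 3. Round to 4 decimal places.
\phi_{33} = -0.2181

The PACF at lag k is phi_{kk}, the last component of the solution
to the Yule-Walker system G_k phi = r_k where
  (G_k)_{ij} = rho(|i - j|), (r_k)_i = rho(i), i,j = 1..k.
Equivalently, Durbin-Levinson gives phi_{kk} iteratively:
  phi_{11} = rho(1)
  phi_{kk} = [rho(k) - sum_{j=1..k-1} phi_{k-1,j} rho(k-j)]
            / [1 - sum_{j=1..k-1} phi_{k-1,j} rho(j)],
  phi_{k,j} = phi_{k-1,j} - phi_{kk} phi_{k-1,k-j},  j = 1..k-1.
Step k = 1:
  phi_11 = rho(1) = 0.3505.
Step k = 2:
  phi_22 = [rho(2) - phi_11 rho(1)] / [1 - phi_11 rho(1)] = [0.3514 - (0.3505)(0.3505)] / [1 - (0.3505)(0.3505)]
         = 0.22854975 / 0.87714975 = 0.26056.
  Update: phi_21 = phi_11 - phi_22 phi_11 = 0.3505 - (0.26056)(0.3505) = 0.259174.
Step k = 3:
  phi_33 = [rho(3) - phi_21 rho(2) - phi_22 rho(1)] / [1 - phi_21 rho(1) - phi_22 rho(2)]
    numerator   = 0.0041 - (0.259174)(0.3514) - (0.26056)(0.3505) = -0.17829982
    denominator = 1 - (0.259174)(0.3505) - (0.26056)(0.3514) = 0.81759893
  phi_33 = -0.17829982 / 0.81759893 = -0.2181.
Therefore phi_{33} = -0.2181.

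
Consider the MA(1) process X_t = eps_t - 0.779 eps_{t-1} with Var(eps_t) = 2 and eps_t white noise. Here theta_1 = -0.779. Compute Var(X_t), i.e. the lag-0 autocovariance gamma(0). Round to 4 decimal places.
\gamma(0) = 3.2137

For an MA(q) process X_t = eps_t + sum_i theta_i eps_{t-i} with
Var(eps_t) = sigma^2, the variance is
  gamma(0) = sigma^2 * (1 + sum_i theta_i^2).
  sum_i theta_i^2 = (-0.779)^2 = 0.606841.
  gamma(0) = 2 * (1 + 0.606841) = 2 * 1.606841 = 3.213682, which rounds to 3.2137.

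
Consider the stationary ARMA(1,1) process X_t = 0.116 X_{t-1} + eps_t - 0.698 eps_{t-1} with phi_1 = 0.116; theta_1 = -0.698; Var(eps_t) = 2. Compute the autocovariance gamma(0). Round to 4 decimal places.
\gamma(0) = 2.6867

Multiply the model equation by X_{t-k} and take expectations. With theta_0 = psi_0 = 1 and psi_j the MA(infinity) weights, this gives
  gamma(k) - sum_i phi_i gamma(k-i) = c_k,
  c_k = sigma^2 * sum_{j=k..q} theta_j psi_{j-k}   (c_k = 0 for k > q),
using gamma(-m) = gamma(m).
psi-weights needed (psi_j = theta_j + sum_i phi_i psi_{j-i}):
  psi_1 = theta_1 + phi_1 = -0.698 + (0.116) = -0.582
Right-hand sides:
  c_0 = sigma^2 (1 + theta_1 psi_1) = 2 * (1 + (-0.698)(-0.582)) = 2 * 1.406236 = 2.812472
  c_1 = sigma^2 theta_1 = 2 * (-0.698) = -1.396
  c_2 = 0
Equations for k = 0 and k = 1 (AR order 1):
  gamma(0) = phi_1 gamma(1) + c_0
  gamma(1) = phi_1 gamma(0) + c_1
Substituting the second into the first: gamma(0) (1 - phi_1^2) = c_0 + phi_1 c_1, so
  gamma(0) = (c_0 + phi_1 c_1) / (1 - phi_1^2) = (2.812472 + (0.116)(-1.396)) / (1 - (0.116)^2) = 2.650536 / 0.986544 = 2.686688.
Therefore gamma(0) = 2.6867 (to 4 decimal places).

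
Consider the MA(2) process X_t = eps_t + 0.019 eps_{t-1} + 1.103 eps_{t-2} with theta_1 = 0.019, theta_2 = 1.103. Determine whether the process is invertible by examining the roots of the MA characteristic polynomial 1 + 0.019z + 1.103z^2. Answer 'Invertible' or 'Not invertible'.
\text{Not invertible}

The MA(q) characteristic polynomial is P(z) = 1 + 0.019z + 1.103z^2.
Invertibility requires all roots to lie outside the unit circle, i.e. |z| > 1 for every root.
Set 1 + (0.019) z + (1.103) z^2 = 0, i.e. a z^2 + b z + c = 0 with a = 1.103, b = 0.019, c = 1.
Discriminant D = b^2 - 4ac = (0.019)^2 - 4*(1.103)*1 = 0.000361 - (4.412) = -4.411639.
D < 0, so the roots are the complex-conjugate pair z = (-b +/- i sqrt(-D)) / (2a) = -0.0086 +/- 0.9521i.
For a conjugate pair |z|^2 = z * conj(z) = (product of roots) = c/a = 1/(1.103) = 0.906618, so |z| = sqrt(0.906618) = 0.9522 for both roots.
Moduli of all roots: 0.9522, 0.9522.
All moduli strictly greater than 1? No.
Verdict: Not invertible.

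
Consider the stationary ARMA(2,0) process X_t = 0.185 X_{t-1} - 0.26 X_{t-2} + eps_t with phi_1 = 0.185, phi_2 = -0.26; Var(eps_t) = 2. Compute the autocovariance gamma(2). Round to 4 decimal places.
\gamma(2) = -0.5104

Multiply the model equation by X_{t-k} and take expectations. With theta_0 = psi_0 = 1 and psi_j the MA(infinity) weights, this gives
  gamma(k) - sum_i phi_i gamma(k-i) = c_k,
  c_k = sigma^2 * sum_{j=k..q} theta_j psi_{j-k}   (c_k = 0 for k > q),
using gamma(-m) = gamma(m).
Pure AR (q = 0): c_0 = sigma^2 = 2, c_k = 0 for k >= 1.
Equations for k = 0, 1, 2 (AR order 2, c_2 = 0):
  (E0) gamma(0) = phi_1 gamma(1) + phi_2 gamma(2) + c_0
  (E1) gamma(1) = phi_1 gamma(0) + phi_2 gamma(1) + c_1
  (E2) gamma(2) = phi_1 gamma(1) + phi_2 gamma(0)
From (E1): gamma(1) = A gamma(0) + B with
  A = phi_1 / (1 - phi_2) = 0.185 / 1.26 = 0.146825,   B = c_1 / (1 - phi_2) = 0 / 1.26 = 0.
Insert (E2) into (E0): gamma(0) (1 - phi_2^2) = phi_1 (1 + phi_2) gamma(1) + c_0.
  phi_1 (1 + phi_2) = (0.185)(0.74) = 0.1369,   1 - phi_2^2 = 0.9324.
Replace gamma(1) by A gamma(0) + B and collect gamma(0):
  gamma(0) [0.9324 - (0.1369)(0.146825)] = c_0 = 2
  gamma(0) * 0.9123 = 2
  gamma(0) = 2 / 0.9123 = 2.192262.
  gamma(1) = A gamma(0) = (0.146825)(2.192262) = 0.32188.
  gamma(2) = phi_1 gamma(1) + phi_2 gamma(0) = (0.185)(0.32188) + (-0.26)(2.192262) = -0.51044.
Therefore gamma(2) = -0.5104 (to 4 decimal places).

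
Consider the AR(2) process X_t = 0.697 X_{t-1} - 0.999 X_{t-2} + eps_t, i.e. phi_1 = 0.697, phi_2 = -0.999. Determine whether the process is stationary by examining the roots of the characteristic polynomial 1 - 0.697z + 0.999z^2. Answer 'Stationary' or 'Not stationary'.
\text{Stationary}

The AR(p) characteristic polynomial is P(z) = 1 - 0.697z + 0.999z^2.
Stationarity requires all roots to lie outside the unit circle, i.e. |z| > 1 for every root.
Set 1 + (-0.697) z + (0.999) z^2 = 0, i.e. a z^2 + b z + c = 0 with a = 0.999, b = -0.697, c = 1.
Discriminant D = b^2 - 4ac = (-0.697)^2 - 4*(0.999)*1 = 0.485809 - (3.996) = -3.510191.
D < 0, so the roots are the complex-conjugate pair z = (-b +/- i sqrt(-D)) / (2a) = 0.3488 +/- 0.9377i.
For a conjugate pair |z|^2 = z * conj(z) = (product of roots) = c/a = 1/(0.999) = 1.001001, so |z| = sqrt(1.001001) = 1.0005 for both roots.
Moduli of all roots: 1.0005, 1.0005.
All moduli strictly greater than 1? Yes.
Verdict: Stationary.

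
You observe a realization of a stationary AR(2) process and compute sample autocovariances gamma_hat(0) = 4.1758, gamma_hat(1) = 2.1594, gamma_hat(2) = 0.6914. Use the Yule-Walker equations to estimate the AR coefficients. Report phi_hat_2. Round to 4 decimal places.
\hat\phi_{2} = -0.1390

The Yule-Walker equations for an AR(p) process read, in matrix form,
  Gamma_p phi = r_p,   with   (Gamma_p)_{ij} = gamma(|i - j|),
                       (r_p)_i = gamma(i),   i,j = 1..p.
Substitute the sample gammas (Toeplitz matrix and right-hand side of size 2):
  Gamma_p = [[4.1758, 2.1594], [2.1594, 4.1758]]
  r_p     = [2.1594, 0.6914]
Written out:
  4.1758 phi_1 + 2.1594 phi_2 = 2.1594
  2.1594 phi_1 + 4.1758 phi_2 = 0.6914
Solve by Cramer's rule:
  det = gamma(0)^2 - gamma(1)^2 = (4.1758)^2 - (2.1594)^2 = 17.43730564 - 4.66300836 = 12.77429728
  phi_hat_1 = [gamma(1) gamma(0) - gamma(1) gamma(2)] / det = [(2.1594)(4.1758) - (2.1594)(0.6914)] / 12.77429728 = 7.52421336 / 12.77429728 = 0.589
  phi_hat_2 = [gamma(0) gamma(2) - gamma(1)^2] / det = [(4.1758)(0.6914) - (2.1594)^2] / 12.77429728 = -1.77586024 / 12.77429728 = -0.139
So phi_hat = [0.5890, -0.1390].
Therefore phi_hat_2 = -0.1390.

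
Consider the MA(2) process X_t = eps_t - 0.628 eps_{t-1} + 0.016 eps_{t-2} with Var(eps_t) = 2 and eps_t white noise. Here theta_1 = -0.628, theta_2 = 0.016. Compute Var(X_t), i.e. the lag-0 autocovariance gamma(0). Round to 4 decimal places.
\gamma(0) = 2.7893

For an MA(q) process X_t = eps_t + sum_i theta_i eps_{t-i} with
Var(eps_t) = sigma^2, the variance is
  gamma(0) = sigma^2 * (1 + sum_i theta_i^2).
  sum_i theta_i^2 = (-0.628)^2 + (0.016)^2 = 0.394384 + 0.000256 = 0.39464.
  gamma(0) = 2 * (1 + 0.39464) = 2 * 1.39464 = 2.78928, which rounds to 2.7893.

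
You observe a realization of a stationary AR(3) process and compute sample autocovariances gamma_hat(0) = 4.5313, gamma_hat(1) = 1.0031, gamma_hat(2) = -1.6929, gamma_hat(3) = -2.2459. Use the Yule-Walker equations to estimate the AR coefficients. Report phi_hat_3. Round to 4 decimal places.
\hat\phi_{3} = -0.3640

The Yule-Walker equations for an AR(p) process read, in matrix form,
  Gamma_p phi = r_p,   with   (Gamma_p)_{ij} = gamma(|i - j|),
                       (r_p)_i = gamma(i),   i,j = 1..p.
Substitute the sample gammas (Toeplitz matrix and right-hand side of size 3):
  Gamma_p = [[4.5313, 1.0031, -1.6929], [1.0031, 4.5313, 1.0031], [-1.6929, 1.0031, 4.5313]]
  r_p     = [1.0031, -1.6929, -2.2459]
Written out (R1..R3):
  (R1) 4.5313 phi_1 + 1.0031 phi_2 - 1.6929 phi_3 = 1.0031
  (R2) 1.0031 phi_1 + 4.5313 phi_2 + 1.0031 phi_3 = -1.6929
  (R3) -1.6929 phi_1 + 1.0031 phi_2 + 4.5313 phi_3 = -2.2459
Gaussian elimination:
  R2 <- R2 - (1.0031/4.5313) R1 = R2 - (0.221371) R1:  4.309242 phi_2 + 1.37786 phi_3 = -1.914958
  R3 <- R3 - (-1.6929/4.5313) R1 = R3 - (-0.373601) R1:  1.37786 phi_2 + 3.89883 phi_3 = -1.87114
  R3 <- R3 - (1.37786/4.309242) R2 = R3 - (0.319745) R2:  3.458266 phi_3 = -1.258842
Back-substitution:
  phi_hat_3 = -1.258842 / 3.458266 = -0.36401
  phi_hat_2 = (-1.914958 - (1.37786)(-0.36401)) / 4.309242 = -0.327994
  phi_hat_1 = (1.0031 - (1.0031)(-0.327994) - (-1.6929)(-0.36401)) / 4.5313 = 0.157985
So phi_hat = [0.1580, -0.3280, -0.3640].
Therefore phi_hat_3 = -0.3640.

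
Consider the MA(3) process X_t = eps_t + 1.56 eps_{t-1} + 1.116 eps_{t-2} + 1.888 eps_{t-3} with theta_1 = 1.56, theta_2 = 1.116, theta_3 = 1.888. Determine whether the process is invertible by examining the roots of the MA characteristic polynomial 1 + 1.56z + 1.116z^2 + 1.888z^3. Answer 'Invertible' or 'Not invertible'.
\text{Not invertible}

The MA(q) characteristic polynomial is P(z) = 1 + 1.56z + 1.116z^2 + 1.888z^3.
Invertibility requires all roots to lie outside the unit circle, i.e. |z| > 1 for every root.
Degree 3: look for a simple real root z0 first, then factor out (1 - z/z0) and solve the remaining quadratic.
Testing z0 = -0.625: P(-0.625) = 1 + (1.56)(-0.625) + (1.116)(-0.625)^2 + (1.888)(-0.625)^3
  = 1 + (-0.975) + (0.435938) + (-0.460938) = 0.  So z_0 = -0.625 is a root, |z_0| = 0.625.
Divide out the factor (1 + 1.6 z) = (1 - z/z0) (since 1/z0 = -1.6):
  P(z) = (1 + 1.6 z)(1 + (-0.04) z + (1.18) z^2)
  [check: z-coef -0.04 - (-1.6) = 1.56; z^2-coef 1.18 - (-1.6)(-0.04) = 1.116; z^3-coef -(-1.6)(1.18) = 1.888.]
Remaining roots from the quadratic factor 1 + (-0.04) z + (1.18) z^2:
  Set 1 + (-0.04) z + (1.18) z^2 = 0, i.e. a z^2 + b z + c = 0 with a = 1.18, b = -0.04, c = 1.
  Discriminant D = b^2 - 4ac = (-0.04)^2 - 4*(1.18)*1 = 0.0016 - (4.72) = -4.7184.
  D < 0, so the roots are the complex-conjugate pair z = (-b +/- i sqrt(-D)) / (2a) = 0.0169 +/- 0.9204i.
  For a conjugate pair |z|^2 = z * conj(z) = (product of roots) = c/a = 1/(1.18) = 0.847458, so |z| = sqrt(0.847458) = 0.9206 for both roots.
Moduli of all roots: 0.6250, 0.9206, 0.9206.
All moduli strictly greater than 1? No.
Verdict: Not invertible.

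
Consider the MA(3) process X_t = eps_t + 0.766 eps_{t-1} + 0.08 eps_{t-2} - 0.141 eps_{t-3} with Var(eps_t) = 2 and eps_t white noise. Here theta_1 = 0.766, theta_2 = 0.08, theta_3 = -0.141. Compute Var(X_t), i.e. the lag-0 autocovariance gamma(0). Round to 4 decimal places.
\gamma(0) = 3.2261

For an MA(q) process X_t = eps_t + sum_i theta_i eps_{t-i} with
Var(eps_t) = sigma^2, the variance is
  gamma(0) = sigma^2 * (1 + sum_i theta_i^2).
  sum_i theta_i^2 = (0.766)^2 + (0.08)^2 + (-0.141)^2 = 0.586756 + 0.0064 + 0.019881 = 0.613037.
  gamma(0) = 2 * (1 + 0.613037) = 2 * 1.613037 = 3.226074, which rounds to 3.2261.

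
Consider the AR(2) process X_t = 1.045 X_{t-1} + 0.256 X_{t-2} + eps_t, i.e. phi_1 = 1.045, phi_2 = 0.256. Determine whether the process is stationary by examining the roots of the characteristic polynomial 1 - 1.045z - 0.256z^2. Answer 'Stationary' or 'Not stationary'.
\text{Not stationary}

The AR(p) characteristic polynomial is P(z) = 1 - 1.045z - 0.256z^2.
Stationarity requires all roots to lie outside the unit circle, i.e. |z| > 1 for every root.
Set 1 + (-1.045) z + (-0.256) z^2 = 0, i.e. a z^2 + b z + c = 0 with a = -0.256, b = -1.045, c = 1.
Discriminant D = b^2 - 4ac = (-1.045)^2 - 4*(-0.256)*1 = 1.092025 - (-1.024) = 2.116025.
D >= 0, so the roots are real: z = (-b +/- sqrt(D)) / (2a) = (1.045 +/- 1.454656) / (-0.512).
  z_1 = (1.045 + 1.454656) / (-0.512) = -4.8821,   |z_1| = 4.8821.
  z_2 = (1.045 - 1.454656) / (-0.512) = 0.8001,   |z_2| = 0.8001.
Moduli of all roots: 4.8821, 0.8001.
All moduli strictly greater than 1? No.
Verdict: Not stationary.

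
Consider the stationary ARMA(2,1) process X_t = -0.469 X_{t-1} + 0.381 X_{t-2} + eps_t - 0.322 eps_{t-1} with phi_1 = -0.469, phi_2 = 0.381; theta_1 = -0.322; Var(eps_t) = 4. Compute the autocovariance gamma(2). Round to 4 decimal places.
\gamma(2) = 13.8513

Multiply the model equation by X_{t-k} and take expectations. With theta_0 = psi_0 = 1 and psi_j the MA(infinity) weights, this gives
  gamma(k) - sum_i phi_i gamma(k-i) = c_k,
  c_k = sigma^2 * sum_{j=k..q} theta_j psi_{j-k}   (c_k = 0 for k > q),
using gamma(-m) = gamma(m).
psi-weights needed (psi_j = theta_j + sum_i phi_i psi_{j-i}):
  psi_1 = theta_1 + phi_1 = -0.322 + (-0.469) = -0.791
Right-hand sides:
  c_0 = sigma^2 (1 + theta_1 psi_1) = 4 * (1 + (-0.322)(-0.791)) = 4 * 1.254702 = 5.018808
  c_1 = sigma^2 theta_1 = 4 * (-0.322) = -1.288
  c_2 = 0
Equations for k = 0, 1, 2 (AR order 2, c_2 = 0):
  (E0) gamma(0) = phi_1 gamma(1) + phi_2 gamma(2) + c_0
  (E1) gamma(1) = phi_1 gamma(0) + phi_2 gamma(1) + c_1
  (E2) gamma(2) = phi_1 gamma(1) + phi_2 gamma(0)
From (E1): gamma(1) = A gamma(0) + B with
  A = phi_1 / (1 - phi_2) = -0.469 / 0.619 = -0.757674,   B = c_1 / (1 - phi_2) = -1.288 / 0.619 = -2.080775.
Insert (E2) into (E0): gamma(0) (1 - phi_2^2) = phi_1 (1 + phi_2) gamma(1) + c_0.
  phi_1 (1 + phi_2) = (-0.469)(1.381) = -0.647689,   1 - phi_2^2 = 0.854839.
Replace gamma(1) by A gamma(0) + B and collect gamma(0):
  gamma(0) [0.854839 - (-0.647689)(-0.757674)] = (-0.647689)(-2.080775) + 5.018808
  gamma(0) * 0.364102 = 6.366503
  gamma(0) = 6.366503 / 0.364102 = 17.485489.
  gamma(1) = A gamma(0) + B = (-0.757674)(17.485489) + (-2.080775) = -15.32907.
  gamma(2) = phi_1 gamma(1) + phi_2 gamma(0) = (-0.469)(-15.32907) + (0.381)(17.485489) = 13.851305.
Therefore gamma(2) = 13.8513 (to 4 decimal places).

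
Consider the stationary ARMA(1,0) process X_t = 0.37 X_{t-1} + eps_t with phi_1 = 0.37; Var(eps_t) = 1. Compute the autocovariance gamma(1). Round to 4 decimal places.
\gamma(1) = 0.4287

Multiply the model equation by X_{t-k} and take expectations. With theta_0 = psi_0 = 1 and psi_j the MA(infinity) weights, this gives
  gamma(k) - sum_i phi_i gamma(k-i) = c_k,
  c_k = sigma^2 * sum_{j=k..q} theta_j psi_{j-k}   (c_k = 0 for k > q),
using gamma(-m) = gamma(m).
Pure AR (q = 0): c_0 = sigma^2 = 1, c_k = 0 for k >= 1.
Equations for k = 0 and k = 1 (AR order 1):
  gamma(0) = phi_1 gamma(1) + c_0
  gamma(1) = phi_1 gamma(0) + c_1
Substituting the second into the first: gamma(0) (1 - phi_1^2) = c_0 + phi_1 c_1, so
  gamma(0) = c_0 / (1 - phi_1^2) = 1 / (1 - (0.37)^2) = 1 / 0.8631 = 1.158614.
  gamma(1) = phi_1 gamma(0) = (0.37)(1.158614) = 0.428687.
Therefore gamma(1) = 0.4287 (to 4 decimal places).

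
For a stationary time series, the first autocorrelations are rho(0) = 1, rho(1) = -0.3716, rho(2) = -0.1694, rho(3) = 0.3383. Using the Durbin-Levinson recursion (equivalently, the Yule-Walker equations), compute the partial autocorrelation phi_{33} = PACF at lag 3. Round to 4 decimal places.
\phi_{33} = 0.1600

The PACF at lag k is phi_{kk}, the last component of the solution
to the Yule-Walker system G_k phi = r_k where
  (G_k)_{ij} = rho(|i - j|), (r_k)_i = rho(i), i,j = 1..k.
Equivalently, Durbin-Levinson gives phi_{kk} iteratively:
  phi_{11} = rho(1)
  phi_{kk} = [rho(k) - sum_{j=1..k-1} phi_{k-1,j} rho(k-j)]
            / [1 - sum_{j=1..k-1} phi_{k-1,j} rho(j)],
  phi_{k,j} = phi_{k-1,j} - phi_{kk} phi_{k-1,k-j},  j = 1..k-1.
Step k = 1:
  phi_11 = rho(1) = -0.3716.
Step k = 2:
  phi_22 = [rho(2) - phi_11 rho(1)] / [1 - phi_11 rho(1)] = [-0.1694 - (-0.3716)(-0.3716)] / [1 - (-0.3716)(-0.3716)]
         = -0.30748656 / 0.86191344 = -0.356749.
  Update: phi_21 = phi_11 - phi_22 phi_11 = -0.3716 - (-0.356749)(-0.3716) = -0.504168.
Step k = 3:
  phi_33 = [rho(3) - phi_21 rho(2) - phi_22 rho(1)] / [1 - phi_21 rho(1) - phi_22 rho(2)]
    numerator   = 0.3383 - (-0.504168)(-0.1694) - (-0.356749)(-0.3716) = 0.12032612
    denominator = 1 - (-0.504168)(-0.3716) - (-0.356749)(-0.1694) = 0.75221799
  phi_33 = 0.12032612 / 0.75221799 = 0.16.
Therefore phi_{33} = 0.1600.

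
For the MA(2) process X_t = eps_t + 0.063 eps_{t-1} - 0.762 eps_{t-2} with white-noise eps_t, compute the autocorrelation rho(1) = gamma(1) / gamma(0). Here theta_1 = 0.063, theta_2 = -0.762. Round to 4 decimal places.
\rho(1) = 0.0095

For an MA(q) process with theta_0 = 1, the autocovariance is
  gamma(k) = sigma^2 * sum_{i=0..q-k} theta_i * theta_{i+k},
and rho(k) = gamma(k) / gamma(0). Sigma^2 cancels.
  numerator   = (1)*(0.063) + (0.063)*(-0.762) = 0.014994.
  denominator = (1)^2 + (0.063)^2 + (-0.762)^2 = 1.584613.
  rho(1) = 0.014994 / 1.584613 = 0.0095.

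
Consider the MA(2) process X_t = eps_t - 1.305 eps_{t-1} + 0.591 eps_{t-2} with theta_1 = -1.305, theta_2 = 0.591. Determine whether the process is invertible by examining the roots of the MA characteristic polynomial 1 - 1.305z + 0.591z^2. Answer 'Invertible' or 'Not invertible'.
\text{Invertible}

The MA(q) characteristic polynomial is P(z) = 1 - 1.305z + 0.591z^2.
Invertibility requires all roots to lie outside the unit circle, i.e. |z| > 1 for every root.
Set 1 + (-1.305) z + (0.591) z^2 = 0, i.e. a z^2 + b z + c = 0 with a = 0.591, b = -1.305, c = 1.
Discriminant D = b^2 - 4ac = (-1.305)^2 - 4*(0.591)*1 = 1.703025 - (2.364) = -0.660975.
D < 0, so the roots are the complex-conjugate pair z = (-b +/- i sqrt(-D)) / (2a) = 1.1041 +/- 0.6878i.
For a conjugate pair |z|^2 = z * conj(z) = (product of roots) = c/a = 1/(0.591) = 1.692047, so |z| = sqrt(1.692047) = 1.3008 for both roots.
Moduli of all roots: 1.3008, 1.3008.
All moduli strictly greater than 1? Yes.
Verdict: Invertible.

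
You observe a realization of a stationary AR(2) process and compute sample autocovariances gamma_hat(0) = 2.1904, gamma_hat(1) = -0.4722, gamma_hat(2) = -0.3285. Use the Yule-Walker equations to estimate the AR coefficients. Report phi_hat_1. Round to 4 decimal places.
\hat\phi_{1} = -0.2600

The Yule-Walker equations for an AR(p) process read, in matrix form,
  Gamma_p phi = r_p,   with   (Gamma_p)_{ij} = gamma(|i - j|),
                       (r_p)_i = gamma(i),   i,j = 1..p.
Substitute the sample gammas (Toeplitz matrix and right-hand side of size 2):
  Gamma_p = [[2.1904, -0.4722], [-0.4722, 2.1904]]
  r_p     = [-0.4722, -0.3285]
Written out:
  2.1904 phi_1 - 0.4722 phi_2 = -0.4722
  -0.4722 phi_1 + 2.1904 phi_2 = -0.3285
Solve by Cramer's rule:
  det = gamma(0)^2 - gamma(1)^2 = (2.1904)^2 - (-0.4722)^2 = 4.79785216 - 0.22297284 = 4.57487932
  phi_hat_1 = [gamma(1) gamma(0) - gamma(1) gamma(2)] / det = [(-0.4722)(2.1904) - (-0.4722)(-0.3285)] / 4.57487932 = -1.18942458 / 4.57487932 = -0.26
  phi_hat_2 = [gamma(0) gamma(2) - gamma(1)^2] / det = [(2.1904)(-0.3285) - (-0.4722)^2] / 4.57487932 = -0.94251924 / 4.57487932 = -0.206
So phi_hat = [-0.2600, -0.2060].
Therefore phi_hat_1 = -0.2600.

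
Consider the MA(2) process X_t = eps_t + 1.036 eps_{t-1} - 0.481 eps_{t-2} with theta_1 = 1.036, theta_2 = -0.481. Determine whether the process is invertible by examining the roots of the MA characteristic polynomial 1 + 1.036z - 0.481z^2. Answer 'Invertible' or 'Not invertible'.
\text{Not invertible}

The MA(q) characteristic polynomial is P(z) = 1 + 1.036z - 0.481z^2.
Invertibility requires all roots to lie outside the unit circle, i.e. |z| > 1 for every root.
Set 1 + (1.036) z + (-0.481) z^2 = 0, i.e. a z^2 + b z + c = 0 with a = -0.481, b = 1.036, c = 1.
Discriminant D = b^2 - 4ac = (1.036)^2 - 4*(-0.481)*1 = 1.073296 - (-1.924) = 2.997296.
D >= 0, so the roots are real: z = (-b +/- sqrt(D)) / (2a) = (-1.036 +/- 1.73127) / (-0.962).
  z_1 = (-1.036 + 1.73127) / (-0.962) = -0.7227,   |z_1| = 0.7227.
  z_2 = (-1.036 - 1.73127) / (-0.962) = 2.8766,   |z_2| = 2.8766.
Moduli of all roots: 0.7227, 2.8766.
All moduli strictly greater than 1? No.
Verdict: Not invertible.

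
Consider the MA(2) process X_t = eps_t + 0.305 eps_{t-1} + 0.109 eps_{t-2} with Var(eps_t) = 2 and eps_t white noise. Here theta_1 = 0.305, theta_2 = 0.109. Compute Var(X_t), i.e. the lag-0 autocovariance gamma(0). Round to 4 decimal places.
\gamma(0) = 2.2098

For an MA(q) process X_t = eps_t + sum_i theta_i eps_{t-i} with
Var(eps_t) = sigma^2, the variance is
  gamma(0) = sigma^2 * (1 + sum_i theta_i^2).
  sum_i theta_i^2 = (0.305)^2 + (0.109)^2 = 0.093025 + 0.011881 = 0.104906.
  gamma(0) = 2 * (1 + 0.104906) = 2 * 1.104906 = 2.209812, which rounds to 2.2098.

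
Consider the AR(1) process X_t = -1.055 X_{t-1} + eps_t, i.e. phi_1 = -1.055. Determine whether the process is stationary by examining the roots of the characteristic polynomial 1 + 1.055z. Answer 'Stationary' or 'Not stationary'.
\text{Not stationary}

The AR(p) characteristic polynomial is P(z) = 1 + 1.055z.
Stationarity requires all roots to lie outside the unit circle, i.e. |z| > 1 for every root.
This is linear in z: 1 + (1.055) z = 0  =>  z = -1/(1.055) = -0.947867,  |z| = 0.947867.
Moduli of all roots: 0.9479.
All moduli strictly greater than 1? No.
Verdict: Not stationary.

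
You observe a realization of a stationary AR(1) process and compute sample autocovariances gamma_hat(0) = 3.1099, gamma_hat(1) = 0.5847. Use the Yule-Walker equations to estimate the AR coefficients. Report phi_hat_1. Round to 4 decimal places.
\hat\phi_{1} = 0.1880

The Yule-Walker equations for an AR(p) process read, in matrix form,
  Gamma_p phi = r_p,   with   (Gamma_p)_{ij} = gamma(|i - j|),
                       (r_p)_i = gamma(i),   i,j = 1..p.
Substitute the sample gammas (Toeplitz matrix and right-hand side of size 1):
  Gamma_p = [[3.1099]]
  r_p     = [0.5847]
With p = 1 this is the single equation gamma(0) phi_1 = gamma(1):
  phi_hat_1 = gamma(1) / gamma(0) = 0.5847 / 3.1099 = 0.1880.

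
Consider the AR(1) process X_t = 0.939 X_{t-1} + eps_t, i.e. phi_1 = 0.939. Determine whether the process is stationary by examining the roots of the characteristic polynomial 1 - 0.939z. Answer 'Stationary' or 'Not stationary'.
\text{Stationary}

The AR(p) characteristic polynomial is P(z) = 1 - 0.939z.
Stationarity requires all roots to lie outside the unit circle, i.e. |z| > 1 for every root.
This is linear in z: 1 + (-0.939) z = 0  =>  z = -1/(-0.939) = 1.064963,  |z| = 1.064963.
Moduli of all roots: 1.0650.
All moduli strictly greater than 1? Yes.
Verdict: Stationary.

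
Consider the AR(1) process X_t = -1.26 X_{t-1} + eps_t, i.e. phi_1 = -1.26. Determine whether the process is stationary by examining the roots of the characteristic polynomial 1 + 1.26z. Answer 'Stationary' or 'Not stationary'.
\text{Not stationary}

The AR(p) characteristic polynomial is P(z) = 1 + 1.26z.
Stationarity requires all roots to lie outside the unit circle, i.e. |z| > 1 for every root.
This is linear in z: 1 + (1.26) z = 0  =>  z = -1/(1.26) = -0.793651,  |z| = 0.793651.
Moduli of all roots: 0.7937.
All moduli strictly greater than 1? No.
Verdict: Not stationary.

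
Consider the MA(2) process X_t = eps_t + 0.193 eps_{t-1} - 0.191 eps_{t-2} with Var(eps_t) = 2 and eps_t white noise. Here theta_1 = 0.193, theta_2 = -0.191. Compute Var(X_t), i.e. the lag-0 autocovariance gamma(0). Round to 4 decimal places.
\gamma(0) = 2.1475

For an MA(q) process X_t = eps_t + sum_i theta_i eps_{t-i} with
Var(eps_t) = sigma^2, the variance is
  gamma(0) = sigma^2 * (1 + sum_i theta_i^2).
  sum_i theta_i^2 = (0.193)^2 + (-0.191)^2 = 0.037249 + 0.036481 = 0.07373.
  gamma(0) = 2 * (1 + 0.07373) = 2 * 1.07373 = 2.14746, which rounds to 2.1475.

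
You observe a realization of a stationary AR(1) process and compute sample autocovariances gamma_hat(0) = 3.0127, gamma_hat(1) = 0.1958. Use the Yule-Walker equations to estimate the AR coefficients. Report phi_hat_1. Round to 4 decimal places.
\hat\phi_{1} = 0.0650

The Yule-Walker equations for an AR(p) process read, in matrix form,
  Gamma_p phi = r_p,   with   (Gamma_p)_{ij} = gamma(|i - j|),
                       (r_p)_i = gamma(i),   i,j = 1..p.
Substitute the sample gammas (Toeplitz matrix and right-hand side of size 1):
  Gamma_p = [[3.0127]]
  r_p     = [0.1958]
With p = 1 this is the single equation gamma(0) phi_1 = gamma(1):
  phi_hat_1 = gamma(1) / gamma(0) = 0.1958 / 3.0127 = 0.0650.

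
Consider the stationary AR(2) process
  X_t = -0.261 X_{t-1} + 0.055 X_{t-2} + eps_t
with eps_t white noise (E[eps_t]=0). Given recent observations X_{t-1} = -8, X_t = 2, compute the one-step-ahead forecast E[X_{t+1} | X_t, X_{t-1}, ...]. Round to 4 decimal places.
E[X_{t+1} \mid \mathcal F_t] = -0.9620

For an AR(p) model X_t = c + sum_i phi_i X_{t-i} + eps_t, the
one-step-ahead conditional mean is
  E[X_{t+1} | X_t, ...] = c + sum_i phi_i X_{t+1-i}.
Substitute known values:
  E[X_{t+1} | ...] = (-0.261) * (2) + (0.055) * (-8)
                   = -0.9620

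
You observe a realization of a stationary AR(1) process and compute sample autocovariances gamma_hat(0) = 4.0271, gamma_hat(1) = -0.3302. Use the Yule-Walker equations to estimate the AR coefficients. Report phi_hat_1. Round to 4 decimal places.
\hat\phi_{1} = -0.0820

The Yule-Walker equations for an AR(p) process read, in matrix form,
  Gamma_p phi = r_p,   with   (Gamma_p)_{ij} = gamma(|i - j|),
                       (r_p)_i = gamma(i),   i,j = 1..p.
Substitute the sample gammas (Toeplitz matrix and right-hand side of size 1):
  Gamma_p = [[4.0271]]
  r_p     = [-0.3302]
With p = 1 this is the single equation gamma(0) phi_1 = gamma(1):
  phi_hat_1 = gamma(1) / gamma(0) = -0.3302 / 4.0271 = -0.0820.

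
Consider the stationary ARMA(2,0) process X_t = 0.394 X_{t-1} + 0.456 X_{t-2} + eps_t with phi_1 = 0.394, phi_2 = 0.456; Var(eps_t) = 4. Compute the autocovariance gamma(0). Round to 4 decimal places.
\gamma(0) = 10.6219

Multiply the model equation by X_{t-k} and take expectations. With theta_0 = psi_0 = 1 and psi_j the MA(infinity) weights, this gives
  gamma(k) - sum_i phi_i gamma(k-i) = c_k,
  c_k = sigma^2 * sum_{j=k..q} theta_j psi_{j-k}   (c_k = 0 for k > q),
using gamma(-m) = gamma(m).
Pure AR (q = 0): c_0 = sigma^2 = 4, c_k = 0 for k >= 1.
Equations for k = 0, 1, 2 (AR order 2, c_2 = 0):
  (E0) gamma(0) = phi_1 gamma(1) + phi_2 gamma(2) + c_0
  (E1) gamma(1) = phi_1 gamma(0) + phi_2 gamma(1) + c_1
  (E2) gamma(2) = phi_1 gamma(1) + phi_2 gamma(0)
From (E1): gamma(1) = A gamma(0) + B with
  A = phi_1 / (1 - phi_2) = 0.394 / 0.544 = 0.724265,   B = c_1 / (1 - phi_2) = 0 / 0.544 = 0.
Insert (E2) into (E0): gamma(0) (1 - phi_2^2) = phi_1 (1 + phi_2) gamma(1) + c_0.
  phi_1 (1 + phi_2) = (0.394)(1.456) = 0.573664,   1 - phi_2^2 = 0.792064.
Replace gamma(1) by A gamma(0) + B and collect gamma(0):
  gamma(0) [0.792064 - (0.573664)(0.724265)] = c_0 = 4
  gamma(0) * 0.376579 = 4
  gamma(0) = 4 / 0.376579 = 10.62193.
Therefore gamma(0) = 10.6219 (to 4 decimal places).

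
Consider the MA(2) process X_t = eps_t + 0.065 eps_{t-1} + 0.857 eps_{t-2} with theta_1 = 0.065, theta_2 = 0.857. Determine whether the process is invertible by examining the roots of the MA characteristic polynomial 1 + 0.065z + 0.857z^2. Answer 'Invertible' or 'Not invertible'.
\text{Invertible}

The MA(q) characteristic polynomial is P(z) = 1 + 0.065z + 0.857z^2.
Invertibility requires all roots to lie outside the unit circle, i.e. |z| > 1 for every root.
Set 1 + (0.065) z + (0.857) z^2 = 0, i.e. a z^2 + b z + c = 0 with a = 0.857, b = 0.065, c = 1.
Discriminant D = b^2 - 4ac = (0.065)^2 - 4*(0.857)*1 = 0.004225 - (3.428) = -3.423775.
D < 0, so the roots are the complex-conjugate pair z = (-b +/- i sqrt(-D)) / (2a) = -0.0379 +/- 1.0795i.
For a conjugate pair |z|^2 = z * conj(z) = (product of roots) = c/a = 1/(0.857) = 1.166861, so |z| = sqrt(1.166861) = 1.0802 for both roots.
Moduli of all roots: 1.0802, 1.0802.
All moduli strictly greater than 1? Yes.
Verdict: Invertible.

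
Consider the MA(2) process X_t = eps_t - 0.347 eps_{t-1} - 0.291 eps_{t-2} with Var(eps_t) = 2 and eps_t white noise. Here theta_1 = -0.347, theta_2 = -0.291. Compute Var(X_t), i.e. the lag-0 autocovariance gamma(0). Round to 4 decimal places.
\gamma(0) = 2.4102

For an MA(q) process X_t = eps_t + sum_i theta_i eps_{t-i} with
Var(eps_t) = sigma^2, the variance is
  gamma(0) = sigma^2 * (1 + sum_i theta_i^2).
  sum_i theta_i^2 = (-0.347)^2 + (-0.291)^2 = 0.120409 + 0.084681 = 0.20509.
  gamma(0) = 2 * (1 + 0.20509) = 2 * 1.20509 = 2.41018, which rounds to 2.4102.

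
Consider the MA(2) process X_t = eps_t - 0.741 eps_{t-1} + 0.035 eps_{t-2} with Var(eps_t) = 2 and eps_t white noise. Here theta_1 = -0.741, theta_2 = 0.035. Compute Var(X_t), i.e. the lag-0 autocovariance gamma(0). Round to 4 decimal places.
\gamma(0) = 3.1006

For an MA(q) process X_t = eps_t + sum_i theta_i eps_{t-i} with
Var(eps_t) = sigma^2, the variance is
  gamma(0) = sigma^2 * (1 + sum_i theta_i^2).
  sum_i theta_i^2 = (-0.741)^2 + (0.035)^2 = 0.549081 + 0.001225 = 0.550306.
  gamma(0) = 2 * (1 + 0.550306) = 2 * 1.550306 = 3.100612, which rounds to 3.1006.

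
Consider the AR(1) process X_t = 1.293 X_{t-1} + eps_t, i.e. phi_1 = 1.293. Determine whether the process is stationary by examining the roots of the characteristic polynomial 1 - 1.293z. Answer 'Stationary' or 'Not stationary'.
\text{Not stationary}

The AR(p) characteristic polynomial is P(z) = 1 - 1.293z.
Stationarity requires all roots to lie outside the unit circle, i.e. |z| > 1 for every root.
This is linear in z: 1 + (-1.293) z = 0  =>  z = -1/(-1.293) = 0.773395,  |z| = 0.773395.
Moduli of all roots: 0.7734.
All moduli strictly greater than 1? No.
Verdict: Not stationary.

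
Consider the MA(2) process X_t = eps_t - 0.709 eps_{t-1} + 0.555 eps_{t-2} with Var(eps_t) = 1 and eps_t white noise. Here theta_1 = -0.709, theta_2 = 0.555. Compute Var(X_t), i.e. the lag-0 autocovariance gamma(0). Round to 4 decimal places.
\gamma(0) = 1.8107

For an MA(q) process X_t = eps_t + sum_i theta_i eps_{t-i} with
Var(eps_t) = sigma^2, the variance is
  gamma(0) = sigma^2 * (1 + sum_i theta_i^2).
  sum_i theta_i^2 = (-0.709)^2 + (0.555)^2 = 0.502681 + 0.308025 = 0.810706.
  gamma(0) = 1 * (1 + 0.810706) = 1 * 1.810706 = 1.810706, which rounds to 1.8107.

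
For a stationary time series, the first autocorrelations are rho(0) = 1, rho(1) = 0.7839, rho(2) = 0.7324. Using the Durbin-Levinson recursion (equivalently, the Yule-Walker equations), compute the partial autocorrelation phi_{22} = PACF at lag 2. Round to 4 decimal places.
\phi_{22} = 0.3058

The PACF at lag k is phi_{kk}, the last component of the solution
to the Yule-Walker system G_k phi = r_k where
  (G_k)_{ij} = rho(|i - j|), (r_k)_i = rho(i), i,j = 1..k.
Equivalently, Durbin-Levinson gives phi_{kk} iteratively:
  phi_{11} = rho(1)
  phi_{kk} = [rho(k) - sum_{j=1..k-1} phi_{k-1,j} rho(k-j)]
            / [1 - sum_{j=1..k-1} phi_{k-1,j} rho(j)],
  phi_{k,j} = phi_{k-1,j} - phi_{kk} phi_{k-1,k-j},  j = 1..k-1.
Step k = 1:
  phi_11 = rho(1) = 0.7839.
Step k = 2:
  phi_22 = [rho(2) - phi_11 rho(1)] / [1 - phi_11 rho(1)] = [0.7324 - (0.7839)(0.7839)] / [1 - (0.7839)(0.7839)]
         = 0.11790079 / 0.38550079 = 0.3058.
Therefore phi_{22} = 0.3058.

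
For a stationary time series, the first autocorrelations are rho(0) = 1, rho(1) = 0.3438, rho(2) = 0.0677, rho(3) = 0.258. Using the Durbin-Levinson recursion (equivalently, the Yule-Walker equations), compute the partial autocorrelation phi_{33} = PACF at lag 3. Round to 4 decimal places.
\phi_{33} = 0.2879

The PACF at lag k is phi_{kk}, the last component of the solution
to the Yule-Walker system G_k phi = r_k where
  (G_k)_{ij} = rho(|i - j|), (r_k)_i = rho(i), i,j = 1..k.
Equivalently, Durbin-Levinson gives phi_{kk} iteratively:
  phi_{11} = rho(1)
  phi_{kk} = [rho(k) - sum_{j=1..k-1} phi_{k-1,j} rho(k-j)]
            / [1 - sum_{j=1..k-1} phi_{k-1,j} rho(j)],
  phi_{k,j} = phi_{k-1,j} - phi_{kk} phi_{k-1,k-j},  j = 1..k-1.
Step k = 1:
  phi_11 = rho(1) = 0.3438.
Step k = 2:
  phi_22 = [rho(2) - phi_11 rho(1)] / [1 - phi_11 rho(1)] = [0.0677 - (0.3438)(0.3438)] / [1 - (0.3438)(0.3438)]
         = -0.05049844 / 0.88180156 = -0.057267.
  Update: phi_21 = phi_11 - phi_22 phi_11 = 0.3438 - (-0.057267)(0.3438) = 0.363489.
Step k = 3:
  phi_33 = [rho(3) - phi_21 rho(2) - phi_22 rho(1)] / [1 - phi_21 rho(1) - phi_22 rho(2)]
    numerator   = 0.258 - (0.363489)(0.0677) - (-0.057267)(0.3438) = 0.25308034
    denominator = 1 - (0.363489)(0.3438) - (-0.057267)(0.0677) = 0.87890965
  phi_33 = 0.25308034 / 0.87890965 = 0.2879.
Therefore phi_{33} = 0.2879.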